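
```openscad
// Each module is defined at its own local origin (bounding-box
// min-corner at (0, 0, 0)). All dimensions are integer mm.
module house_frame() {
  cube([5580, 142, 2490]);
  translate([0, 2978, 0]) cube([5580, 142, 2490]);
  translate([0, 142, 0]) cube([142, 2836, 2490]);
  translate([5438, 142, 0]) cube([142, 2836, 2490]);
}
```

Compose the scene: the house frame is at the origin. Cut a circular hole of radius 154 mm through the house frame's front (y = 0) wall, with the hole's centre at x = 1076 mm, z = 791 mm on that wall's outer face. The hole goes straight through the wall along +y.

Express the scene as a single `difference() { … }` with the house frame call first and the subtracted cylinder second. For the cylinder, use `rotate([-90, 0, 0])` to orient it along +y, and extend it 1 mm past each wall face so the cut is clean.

difference() {
  house_frame();
  translate([1076, -1, 791]) rotate([-90, 0, 0]) cylinder(h = 144, r = 154);
}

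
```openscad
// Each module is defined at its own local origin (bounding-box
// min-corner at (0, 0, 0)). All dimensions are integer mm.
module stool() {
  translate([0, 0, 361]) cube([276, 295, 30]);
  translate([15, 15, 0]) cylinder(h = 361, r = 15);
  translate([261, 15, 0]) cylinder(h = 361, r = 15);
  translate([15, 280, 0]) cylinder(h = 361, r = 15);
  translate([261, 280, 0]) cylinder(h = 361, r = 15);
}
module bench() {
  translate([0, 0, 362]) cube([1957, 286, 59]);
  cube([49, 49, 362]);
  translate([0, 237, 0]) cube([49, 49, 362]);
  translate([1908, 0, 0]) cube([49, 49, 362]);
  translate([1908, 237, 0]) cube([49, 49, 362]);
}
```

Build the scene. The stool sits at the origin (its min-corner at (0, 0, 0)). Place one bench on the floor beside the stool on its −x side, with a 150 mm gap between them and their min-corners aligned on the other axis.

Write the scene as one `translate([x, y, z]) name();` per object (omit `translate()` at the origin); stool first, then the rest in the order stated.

stool();
translate([-2107, 0, 0]) bench();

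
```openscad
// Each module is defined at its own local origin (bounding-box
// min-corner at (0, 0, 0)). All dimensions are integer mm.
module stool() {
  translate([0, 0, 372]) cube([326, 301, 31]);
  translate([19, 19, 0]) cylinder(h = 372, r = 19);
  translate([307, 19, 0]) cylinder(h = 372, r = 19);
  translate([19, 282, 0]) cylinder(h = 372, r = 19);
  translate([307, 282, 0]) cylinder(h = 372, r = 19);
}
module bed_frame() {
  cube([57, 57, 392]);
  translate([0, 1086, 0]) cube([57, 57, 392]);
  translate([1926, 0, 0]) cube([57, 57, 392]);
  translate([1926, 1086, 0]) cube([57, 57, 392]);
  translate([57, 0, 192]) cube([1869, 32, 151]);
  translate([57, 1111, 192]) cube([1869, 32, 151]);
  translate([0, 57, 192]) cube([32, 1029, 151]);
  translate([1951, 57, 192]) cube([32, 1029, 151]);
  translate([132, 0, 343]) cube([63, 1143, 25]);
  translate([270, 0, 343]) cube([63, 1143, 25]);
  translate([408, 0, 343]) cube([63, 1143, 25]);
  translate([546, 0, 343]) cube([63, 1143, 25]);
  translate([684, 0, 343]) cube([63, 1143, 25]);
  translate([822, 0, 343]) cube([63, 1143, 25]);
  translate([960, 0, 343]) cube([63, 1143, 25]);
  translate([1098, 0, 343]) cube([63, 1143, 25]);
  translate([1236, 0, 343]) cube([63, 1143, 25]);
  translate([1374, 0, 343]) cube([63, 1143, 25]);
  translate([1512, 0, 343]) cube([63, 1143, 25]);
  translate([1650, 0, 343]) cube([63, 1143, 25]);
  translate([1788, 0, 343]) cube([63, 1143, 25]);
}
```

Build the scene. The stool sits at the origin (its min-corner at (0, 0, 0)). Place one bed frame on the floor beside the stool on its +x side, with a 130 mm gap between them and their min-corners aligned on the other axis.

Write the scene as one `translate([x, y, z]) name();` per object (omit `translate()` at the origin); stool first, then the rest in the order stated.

stool();
translate([456, 0, 0]) bed_frame();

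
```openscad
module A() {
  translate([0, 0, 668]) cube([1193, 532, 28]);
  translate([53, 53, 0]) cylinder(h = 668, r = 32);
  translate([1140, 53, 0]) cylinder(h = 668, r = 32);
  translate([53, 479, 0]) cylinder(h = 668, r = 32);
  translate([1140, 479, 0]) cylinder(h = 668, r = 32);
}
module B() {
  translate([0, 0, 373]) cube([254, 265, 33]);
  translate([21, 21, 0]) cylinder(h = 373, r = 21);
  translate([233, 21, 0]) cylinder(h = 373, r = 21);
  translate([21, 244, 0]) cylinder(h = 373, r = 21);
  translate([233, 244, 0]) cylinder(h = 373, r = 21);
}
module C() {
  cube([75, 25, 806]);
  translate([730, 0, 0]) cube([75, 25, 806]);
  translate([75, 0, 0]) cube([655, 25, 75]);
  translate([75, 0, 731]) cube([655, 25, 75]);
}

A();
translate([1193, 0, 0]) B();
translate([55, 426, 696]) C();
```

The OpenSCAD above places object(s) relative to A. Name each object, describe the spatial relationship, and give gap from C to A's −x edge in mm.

A is a table. B is a stool. C is a picture frame. The stool is against the table's +x side, with their −y faces flush. The picture frame is on top of the table. The gap from the picture frame to the table's −x edge is 55 mm.

The picture frame's min-x is at 55; the table's min-x is 0; gap = 55 mm.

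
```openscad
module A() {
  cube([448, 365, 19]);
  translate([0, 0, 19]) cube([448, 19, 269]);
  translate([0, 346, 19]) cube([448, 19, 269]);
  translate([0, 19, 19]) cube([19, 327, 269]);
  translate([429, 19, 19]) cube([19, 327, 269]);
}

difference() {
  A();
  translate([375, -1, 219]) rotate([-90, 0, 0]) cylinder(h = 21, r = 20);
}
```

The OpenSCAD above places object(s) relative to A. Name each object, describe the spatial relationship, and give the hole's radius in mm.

The subtracted cylinder has r = 20 mm.

A is an open box. The open box has a circular hole through its front wall. The hole's radius is 20 mm.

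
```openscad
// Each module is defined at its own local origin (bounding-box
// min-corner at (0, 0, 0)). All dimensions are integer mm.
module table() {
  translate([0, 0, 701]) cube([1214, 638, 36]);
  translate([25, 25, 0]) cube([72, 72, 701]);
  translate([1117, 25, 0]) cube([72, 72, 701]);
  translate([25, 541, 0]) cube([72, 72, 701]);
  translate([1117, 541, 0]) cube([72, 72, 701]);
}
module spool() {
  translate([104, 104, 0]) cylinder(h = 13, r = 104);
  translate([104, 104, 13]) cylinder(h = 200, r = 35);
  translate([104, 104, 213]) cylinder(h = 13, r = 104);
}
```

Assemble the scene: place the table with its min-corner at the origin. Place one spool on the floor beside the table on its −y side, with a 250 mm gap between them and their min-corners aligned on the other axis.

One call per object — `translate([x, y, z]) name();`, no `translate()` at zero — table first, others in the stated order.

table();
translate([0, -458, 0]) spool();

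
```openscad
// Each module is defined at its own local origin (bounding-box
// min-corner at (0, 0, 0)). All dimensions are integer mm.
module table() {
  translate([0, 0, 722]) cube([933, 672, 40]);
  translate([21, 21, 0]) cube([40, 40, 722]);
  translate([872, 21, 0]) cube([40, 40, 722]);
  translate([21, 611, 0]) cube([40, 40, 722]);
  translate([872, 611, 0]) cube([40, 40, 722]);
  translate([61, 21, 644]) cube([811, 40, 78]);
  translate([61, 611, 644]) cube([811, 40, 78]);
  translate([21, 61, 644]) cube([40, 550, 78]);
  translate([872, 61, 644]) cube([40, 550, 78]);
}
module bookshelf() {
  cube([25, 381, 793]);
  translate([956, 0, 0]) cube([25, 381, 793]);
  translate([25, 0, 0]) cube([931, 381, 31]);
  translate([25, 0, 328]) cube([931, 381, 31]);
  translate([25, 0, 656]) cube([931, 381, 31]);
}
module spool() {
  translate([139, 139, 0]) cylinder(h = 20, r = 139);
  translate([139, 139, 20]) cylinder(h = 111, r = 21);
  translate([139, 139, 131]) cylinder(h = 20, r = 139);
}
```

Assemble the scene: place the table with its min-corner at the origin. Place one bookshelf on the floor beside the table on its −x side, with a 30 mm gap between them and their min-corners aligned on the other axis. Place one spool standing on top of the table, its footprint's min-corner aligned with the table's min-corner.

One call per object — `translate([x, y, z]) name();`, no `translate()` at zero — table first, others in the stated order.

table();
translate([-1011, 0, 0]) bookshelf();
translate([0, 0, 762]) spool();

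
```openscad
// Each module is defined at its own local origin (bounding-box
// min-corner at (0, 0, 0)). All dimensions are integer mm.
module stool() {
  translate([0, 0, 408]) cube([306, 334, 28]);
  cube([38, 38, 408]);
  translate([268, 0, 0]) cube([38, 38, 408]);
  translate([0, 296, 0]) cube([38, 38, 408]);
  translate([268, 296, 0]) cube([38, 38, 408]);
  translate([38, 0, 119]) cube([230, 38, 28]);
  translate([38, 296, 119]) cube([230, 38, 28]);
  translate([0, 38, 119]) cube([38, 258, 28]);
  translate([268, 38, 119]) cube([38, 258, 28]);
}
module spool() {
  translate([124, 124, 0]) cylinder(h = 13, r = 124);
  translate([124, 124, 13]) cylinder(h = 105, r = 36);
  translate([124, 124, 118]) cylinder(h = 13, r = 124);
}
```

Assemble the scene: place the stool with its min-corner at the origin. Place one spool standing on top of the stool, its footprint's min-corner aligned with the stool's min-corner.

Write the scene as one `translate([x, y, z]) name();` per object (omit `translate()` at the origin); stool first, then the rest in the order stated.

stool();
translate([0, 0, 436]) spool();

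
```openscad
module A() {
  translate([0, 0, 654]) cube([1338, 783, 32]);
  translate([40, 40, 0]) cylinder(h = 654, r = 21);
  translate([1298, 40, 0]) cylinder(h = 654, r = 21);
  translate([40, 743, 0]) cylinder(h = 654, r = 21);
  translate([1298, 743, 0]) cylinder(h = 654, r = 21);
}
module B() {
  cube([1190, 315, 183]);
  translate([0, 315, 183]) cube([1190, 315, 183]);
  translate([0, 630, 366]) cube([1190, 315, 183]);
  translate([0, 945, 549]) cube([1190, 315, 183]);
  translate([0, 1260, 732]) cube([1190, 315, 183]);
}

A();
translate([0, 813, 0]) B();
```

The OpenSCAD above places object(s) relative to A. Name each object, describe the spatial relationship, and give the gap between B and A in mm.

A is a table. B is a staircase. The staircase is on the floor beside the table on its +y side. The gap between the staircase and the table is 30 mm.

The staircase's nearest face is 30 mm from the table's +y face.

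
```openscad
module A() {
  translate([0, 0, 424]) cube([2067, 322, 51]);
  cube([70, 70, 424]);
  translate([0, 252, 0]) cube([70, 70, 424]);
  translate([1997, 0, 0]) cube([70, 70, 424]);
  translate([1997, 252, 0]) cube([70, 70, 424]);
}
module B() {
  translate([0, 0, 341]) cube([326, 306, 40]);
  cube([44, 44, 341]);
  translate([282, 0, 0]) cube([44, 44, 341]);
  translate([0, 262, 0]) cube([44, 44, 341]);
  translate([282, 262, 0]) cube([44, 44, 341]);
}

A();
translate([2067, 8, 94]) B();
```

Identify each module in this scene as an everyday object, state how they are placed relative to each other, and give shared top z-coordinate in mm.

A is a bench. B is a stool. The stool is beside the bench with their tops flush at z = 475. The shared top z-coordinate is 475 mm.

Both tops at z = 475 mm.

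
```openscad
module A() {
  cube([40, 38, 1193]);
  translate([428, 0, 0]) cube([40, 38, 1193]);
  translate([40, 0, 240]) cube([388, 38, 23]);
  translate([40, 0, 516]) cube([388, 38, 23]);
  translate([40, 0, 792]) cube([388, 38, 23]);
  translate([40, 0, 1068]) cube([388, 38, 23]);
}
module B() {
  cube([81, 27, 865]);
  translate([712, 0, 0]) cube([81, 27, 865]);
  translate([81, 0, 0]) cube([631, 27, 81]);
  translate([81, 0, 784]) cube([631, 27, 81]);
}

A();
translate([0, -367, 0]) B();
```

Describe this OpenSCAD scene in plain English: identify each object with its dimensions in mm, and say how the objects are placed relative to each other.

A is a wooden ladder with two side rails of 40×38 mm section and 1193 mm height, set 468 mm apart overall. Between them run 4 rectangular rungs (38 mm deep, 23 mm thick), front faces flush with the rails' −y face. The bottom of the first rung is 240 mm above the floor and each subsequent rung is 276 mm higher than the one below.

B is a rectangular picture frame lying in the x–z plane (depth along y). The opening is 631 mm wide (x) by 703 mm tall (z), surrounded by a border 81 mm wide on all four sides. The frame is 27 mm deep and is made of two full-height vertical stiles with two horizontal rails fitted between them.

The picture frame is on the floor beside the ladder on its −y side.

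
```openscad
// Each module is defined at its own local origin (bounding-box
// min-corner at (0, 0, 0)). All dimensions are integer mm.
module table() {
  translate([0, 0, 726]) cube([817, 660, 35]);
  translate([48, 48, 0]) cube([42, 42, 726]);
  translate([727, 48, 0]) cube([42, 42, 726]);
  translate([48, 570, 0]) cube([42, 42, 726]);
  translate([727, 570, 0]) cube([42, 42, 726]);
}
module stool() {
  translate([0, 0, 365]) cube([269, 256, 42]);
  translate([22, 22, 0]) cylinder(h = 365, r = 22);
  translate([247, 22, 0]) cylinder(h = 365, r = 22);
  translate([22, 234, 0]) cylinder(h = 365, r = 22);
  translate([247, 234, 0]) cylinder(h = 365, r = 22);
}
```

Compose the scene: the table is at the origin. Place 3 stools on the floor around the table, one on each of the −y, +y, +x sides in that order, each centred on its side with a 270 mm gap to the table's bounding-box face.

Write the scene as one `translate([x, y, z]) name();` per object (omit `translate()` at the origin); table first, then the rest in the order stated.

table();
translate([274, -526, 0]) stool();
translate([274, 930, 0]) stool();
translate([1087, 202, 0]) stool();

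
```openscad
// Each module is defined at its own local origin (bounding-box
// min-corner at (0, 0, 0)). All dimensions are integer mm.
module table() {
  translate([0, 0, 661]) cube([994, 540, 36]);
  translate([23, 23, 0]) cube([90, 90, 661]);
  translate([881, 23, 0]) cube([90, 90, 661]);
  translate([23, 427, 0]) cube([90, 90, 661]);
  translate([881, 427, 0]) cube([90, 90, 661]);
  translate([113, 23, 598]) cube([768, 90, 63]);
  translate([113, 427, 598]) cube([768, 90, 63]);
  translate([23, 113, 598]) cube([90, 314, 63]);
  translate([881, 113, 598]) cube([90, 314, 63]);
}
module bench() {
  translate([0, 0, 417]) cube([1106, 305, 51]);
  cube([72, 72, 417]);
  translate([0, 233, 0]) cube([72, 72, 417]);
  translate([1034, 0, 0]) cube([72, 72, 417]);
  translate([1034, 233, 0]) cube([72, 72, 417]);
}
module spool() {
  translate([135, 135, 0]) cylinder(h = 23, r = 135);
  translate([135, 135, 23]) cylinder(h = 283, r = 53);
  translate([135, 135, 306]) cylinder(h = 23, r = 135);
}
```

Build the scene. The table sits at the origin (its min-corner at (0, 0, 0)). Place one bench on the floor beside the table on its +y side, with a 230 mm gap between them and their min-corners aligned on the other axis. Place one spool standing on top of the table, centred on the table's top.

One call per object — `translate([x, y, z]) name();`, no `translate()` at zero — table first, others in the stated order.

table();
translate([0, 770, 0]) bench();
translate([362, 135, 697]) spool();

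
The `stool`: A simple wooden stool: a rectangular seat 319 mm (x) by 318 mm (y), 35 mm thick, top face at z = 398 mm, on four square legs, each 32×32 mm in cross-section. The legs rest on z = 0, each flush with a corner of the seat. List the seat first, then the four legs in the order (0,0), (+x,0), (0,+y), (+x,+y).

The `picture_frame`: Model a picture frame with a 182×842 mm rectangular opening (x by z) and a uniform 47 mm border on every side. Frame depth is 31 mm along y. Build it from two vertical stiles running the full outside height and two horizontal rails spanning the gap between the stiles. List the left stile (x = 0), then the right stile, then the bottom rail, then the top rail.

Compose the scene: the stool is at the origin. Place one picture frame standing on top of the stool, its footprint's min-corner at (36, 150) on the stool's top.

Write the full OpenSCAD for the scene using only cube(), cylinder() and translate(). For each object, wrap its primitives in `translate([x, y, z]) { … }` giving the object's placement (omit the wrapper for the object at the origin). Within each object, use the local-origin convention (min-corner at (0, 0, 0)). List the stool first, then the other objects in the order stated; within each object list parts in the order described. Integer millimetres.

translate([0, 0, 363]) cube([319, 318, 35]);
cube([32, 32, 363]);
translate([287, 0, 0]) cube([32, 32, 363]);
translate([0, 286, 0]) cube([32, 32, 363]);
translate([287, 286, 0]) cube([32, 32, 363]);
translate([36, 150, 398]) {
  cube([47, 31, 936]);
  translate([229, 0, 0]) cube([47, 31, 936]);
  translate([47, 0, 0]) cube([182, 31, 47]);
  translate([47, 0, 889]) cube([182, 31, 47]);
}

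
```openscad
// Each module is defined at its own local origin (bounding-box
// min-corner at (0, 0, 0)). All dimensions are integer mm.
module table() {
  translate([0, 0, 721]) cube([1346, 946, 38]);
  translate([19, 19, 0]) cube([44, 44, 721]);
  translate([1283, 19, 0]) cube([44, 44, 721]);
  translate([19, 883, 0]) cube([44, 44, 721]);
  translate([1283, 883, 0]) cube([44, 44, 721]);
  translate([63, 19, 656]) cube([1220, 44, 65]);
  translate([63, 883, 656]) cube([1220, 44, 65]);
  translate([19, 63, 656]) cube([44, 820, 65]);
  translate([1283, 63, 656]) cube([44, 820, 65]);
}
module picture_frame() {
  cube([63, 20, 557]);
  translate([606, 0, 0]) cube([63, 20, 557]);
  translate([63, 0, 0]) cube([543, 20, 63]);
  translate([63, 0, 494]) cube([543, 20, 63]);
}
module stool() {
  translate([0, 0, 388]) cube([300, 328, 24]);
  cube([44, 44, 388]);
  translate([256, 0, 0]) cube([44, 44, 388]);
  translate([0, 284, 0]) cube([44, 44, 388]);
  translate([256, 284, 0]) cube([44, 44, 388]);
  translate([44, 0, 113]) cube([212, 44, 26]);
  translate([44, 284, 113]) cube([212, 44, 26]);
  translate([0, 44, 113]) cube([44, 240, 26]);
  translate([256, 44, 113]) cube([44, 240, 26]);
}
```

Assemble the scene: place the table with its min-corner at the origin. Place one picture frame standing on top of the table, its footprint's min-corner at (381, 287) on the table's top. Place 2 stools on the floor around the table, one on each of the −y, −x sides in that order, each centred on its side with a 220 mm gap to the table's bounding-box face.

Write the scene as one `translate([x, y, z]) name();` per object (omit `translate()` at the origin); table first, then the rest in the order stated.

table();
translate([381, 287, 759]) picture_frame();
translate([523, -548, 0]) stool();
translate([-520, 309, 0]) stool();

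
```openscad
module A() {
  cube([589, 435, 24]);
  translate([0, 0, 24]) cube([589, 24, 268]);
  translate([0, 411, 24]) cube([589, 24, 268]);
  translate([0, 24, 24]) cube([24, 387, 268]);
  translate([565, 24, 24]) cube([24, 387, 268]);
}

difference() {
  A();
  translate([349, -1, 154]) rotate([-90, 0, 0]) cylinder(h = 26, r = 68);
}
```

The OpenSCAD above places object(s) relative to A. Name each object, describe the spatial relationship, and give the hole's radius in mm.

A is an open box. The open box has a circular hole through its front wall. The hole's radius is 68 mm.

The subtracted cylinder has r = 68 mm.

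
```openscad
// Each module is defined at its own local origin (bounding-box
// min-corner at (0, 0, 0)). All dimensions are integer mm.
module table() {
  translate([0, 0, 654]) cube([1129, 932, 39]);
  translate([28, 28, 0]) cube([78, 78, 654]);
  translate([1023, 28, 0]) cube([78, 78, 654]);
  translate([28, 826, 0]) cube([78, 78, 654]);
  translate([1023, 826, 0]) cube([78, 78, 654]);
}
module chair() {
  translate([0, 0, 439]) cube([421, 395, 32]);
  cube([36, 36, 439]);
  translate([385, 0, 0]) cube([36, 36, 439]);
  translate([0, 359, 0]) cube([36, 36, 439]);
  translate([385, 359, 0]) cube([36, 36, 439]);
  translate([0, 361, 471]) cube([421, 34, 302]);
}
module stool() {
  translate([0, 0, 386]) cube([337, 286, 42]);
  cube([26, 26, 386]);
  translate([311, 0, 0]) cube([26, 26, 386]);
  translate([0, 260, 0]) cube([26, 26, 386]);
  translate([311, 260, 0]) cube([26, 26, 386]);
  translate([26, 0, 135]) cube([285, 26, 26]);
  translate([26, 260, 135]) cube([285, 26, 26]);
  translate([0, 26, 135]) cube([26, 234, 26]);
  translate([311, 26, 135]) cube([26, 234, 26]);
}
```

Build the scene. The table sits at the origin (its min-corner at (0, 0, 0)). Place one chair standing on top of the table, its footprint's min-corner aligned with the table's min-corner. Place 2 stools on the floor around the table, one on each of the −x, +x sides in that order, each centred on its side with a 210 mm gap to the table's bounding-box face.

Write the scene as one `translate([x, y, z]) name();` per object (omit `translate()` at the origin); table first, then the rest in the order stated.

table();
translate([0, 0, 693]) chair();
translate([-547, 323, 0]) stool();
translate([1339, 323, 0]) stool();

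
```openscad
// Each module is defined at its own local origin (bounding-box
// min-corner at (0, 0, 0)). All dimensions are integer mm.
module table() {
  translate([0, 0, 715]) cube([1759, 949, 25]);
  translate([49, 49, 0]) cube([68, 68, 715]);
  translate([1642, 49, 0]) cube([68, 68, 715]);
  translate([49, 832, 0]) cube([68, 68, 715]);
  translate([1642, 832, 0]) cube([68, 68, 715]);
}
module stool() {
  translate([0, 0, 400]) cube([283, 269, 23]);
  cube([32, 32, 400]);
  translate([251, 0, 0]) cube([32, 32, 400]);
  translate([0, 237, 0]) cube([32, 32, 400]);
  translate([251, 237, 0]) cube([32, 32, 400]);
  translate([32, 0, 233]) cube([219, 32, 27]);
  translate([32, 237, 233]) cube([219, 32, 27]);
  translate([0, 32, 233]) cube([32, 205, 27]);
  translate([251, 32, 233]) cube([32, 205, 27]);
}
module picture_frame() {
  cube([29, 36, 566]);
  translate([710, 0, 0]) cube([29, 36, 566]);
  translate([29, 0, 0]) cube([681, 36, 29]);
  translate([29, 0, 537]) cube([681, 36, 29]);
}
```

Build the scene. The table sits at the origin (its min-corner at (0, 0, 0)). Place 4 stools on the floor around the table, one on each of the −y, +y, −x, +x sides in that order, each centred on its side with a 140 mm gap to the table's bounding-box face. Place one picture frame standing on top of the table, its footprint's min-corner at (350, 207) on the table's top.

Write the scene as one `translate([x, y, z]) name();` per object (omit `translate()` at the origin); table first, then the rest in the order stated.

table();
translate([738, -409, 0]) stool();
translate([738, 1089, 0]) stool();
translate([-423, 340, 0]) stool();
translate([1899, 340, 0]) stool();
translate([350, 207, 740]) picture_frame();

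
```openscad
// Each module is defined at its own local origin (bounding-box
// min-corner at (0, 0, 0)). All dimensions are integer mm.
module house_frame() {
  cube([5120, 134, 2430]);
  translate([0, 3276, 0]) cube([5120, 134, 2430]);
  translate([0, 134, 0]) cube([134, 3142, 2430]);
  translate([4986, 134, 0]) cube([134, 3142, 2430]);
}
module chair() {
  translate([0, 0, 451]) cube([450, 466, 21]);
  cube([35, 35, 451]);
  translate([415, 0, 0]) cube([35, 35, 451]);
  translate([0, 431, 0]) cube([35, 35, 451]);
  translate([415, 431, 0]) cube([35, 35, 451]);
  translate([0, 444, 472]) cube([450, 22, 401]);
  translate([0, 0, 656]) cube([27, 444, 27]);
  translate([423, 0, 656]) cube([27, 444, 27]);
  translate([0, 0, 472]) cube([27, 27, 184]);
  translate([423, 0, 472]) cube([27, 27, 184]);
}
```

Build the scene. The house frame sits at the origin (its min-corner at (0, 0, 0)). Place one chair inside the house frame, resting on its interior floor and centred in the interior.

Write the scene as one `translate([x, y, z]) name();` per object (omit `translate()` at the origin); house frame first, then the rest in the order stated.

house_frame();
translate([2335, 1472, 0]) chair();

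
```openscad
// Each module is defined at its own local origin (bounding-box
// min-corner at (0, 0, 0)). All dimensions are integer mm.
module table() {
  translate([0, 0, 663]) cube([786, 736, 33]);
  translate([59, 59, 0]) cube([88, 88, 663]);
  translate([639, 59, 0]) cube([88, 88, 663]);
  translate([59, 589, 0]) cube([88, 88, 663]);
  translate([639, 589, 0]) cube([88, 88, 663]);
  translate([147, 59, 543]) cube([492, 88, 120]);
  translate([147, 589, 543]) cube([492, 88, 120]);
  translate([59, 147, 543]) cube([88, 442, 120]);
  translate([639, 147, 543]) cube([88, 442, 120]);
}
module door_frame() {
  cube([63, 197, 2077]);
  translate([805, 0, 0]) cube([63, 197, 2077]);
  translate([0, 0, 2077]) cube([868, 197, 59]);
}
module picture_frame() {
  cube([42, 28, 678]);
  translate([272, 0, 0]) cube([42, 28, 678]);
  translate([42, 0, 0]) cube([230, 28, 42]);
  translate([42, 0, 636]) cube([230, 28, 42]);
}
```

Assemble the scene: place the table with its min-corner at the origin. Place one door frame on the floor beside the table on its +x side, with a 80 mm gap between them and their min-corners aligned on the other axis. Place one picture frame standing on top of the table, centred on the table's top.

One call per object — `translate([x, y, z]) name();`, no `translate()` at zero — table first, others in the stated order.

table();
translate([866, 0, 0]) door_frame();
translate([236, 354, 696]) picture_frame();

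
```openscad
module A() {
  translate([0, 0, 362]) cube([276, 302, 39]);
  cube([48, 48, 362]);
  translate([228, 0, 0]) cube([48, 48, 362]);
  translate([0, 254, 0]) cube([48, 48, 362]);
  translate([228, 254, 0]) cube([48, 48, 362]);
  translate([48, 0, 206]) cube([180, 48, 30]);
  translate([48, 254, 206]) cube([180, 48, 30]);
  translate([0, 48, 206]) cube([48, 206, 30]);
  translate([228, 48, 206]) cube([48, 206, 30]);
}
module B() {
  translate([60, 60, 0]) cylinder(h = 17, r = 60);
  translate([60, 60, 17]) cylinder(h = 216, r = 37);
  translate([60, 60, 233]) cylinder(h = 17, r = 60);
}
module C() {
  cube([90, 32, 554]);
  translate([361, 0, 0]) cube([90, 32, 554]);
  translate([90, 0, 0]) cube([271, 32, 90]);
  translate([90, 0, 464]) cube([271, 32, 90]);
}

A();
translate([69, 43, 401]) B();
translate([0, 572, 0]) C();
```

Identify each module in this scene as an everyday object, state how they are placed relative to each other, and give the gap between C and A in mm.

A is a stool. B is a spool. C is a picture frame. The spool is on top of the stool. The picture frame is on the floor beside the stool on its +y side. The gap between the picture frame and the stool is 270 mm.

The picture frame's nearest face is 270 mm from the stool's +y face.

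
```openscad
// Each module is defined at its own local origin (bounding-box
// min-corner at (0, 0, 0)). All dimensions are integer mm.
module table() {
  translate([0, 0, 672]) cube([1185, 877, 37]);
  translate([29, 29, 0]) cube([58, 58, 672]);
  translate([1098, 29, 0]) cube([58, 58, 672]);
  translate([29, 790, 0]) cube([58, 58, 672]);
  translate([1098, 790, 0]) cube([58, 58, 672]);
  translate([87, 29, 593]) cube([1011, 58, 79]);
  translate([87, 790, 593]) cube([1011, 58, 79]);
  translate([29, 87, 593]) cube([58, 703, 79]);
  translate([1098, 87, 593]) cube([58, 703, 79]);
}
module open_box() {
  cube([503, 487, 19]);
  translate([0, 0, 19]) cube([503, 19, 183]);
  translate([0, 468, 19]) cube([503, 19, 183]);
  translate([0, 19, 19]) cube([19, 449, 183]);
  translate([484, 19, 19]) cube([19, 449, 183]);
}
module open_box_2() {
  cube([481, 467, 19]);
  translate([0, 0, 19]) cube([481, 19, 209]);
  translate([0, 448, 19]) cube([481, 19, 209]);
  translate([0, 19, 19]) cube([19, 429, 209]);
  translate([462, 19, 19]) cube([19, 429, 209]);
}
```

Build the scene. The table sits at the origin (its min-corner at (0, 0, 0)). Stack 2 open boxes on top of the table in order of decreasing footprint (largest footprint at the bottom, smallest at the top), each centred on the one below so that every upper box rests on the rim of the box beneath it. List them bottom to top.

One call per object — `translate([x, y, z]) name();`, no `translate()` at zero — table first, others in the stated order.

table();
translate([341, 195, 709]) open_box();
translate([352, 205, 911]) open_box_2();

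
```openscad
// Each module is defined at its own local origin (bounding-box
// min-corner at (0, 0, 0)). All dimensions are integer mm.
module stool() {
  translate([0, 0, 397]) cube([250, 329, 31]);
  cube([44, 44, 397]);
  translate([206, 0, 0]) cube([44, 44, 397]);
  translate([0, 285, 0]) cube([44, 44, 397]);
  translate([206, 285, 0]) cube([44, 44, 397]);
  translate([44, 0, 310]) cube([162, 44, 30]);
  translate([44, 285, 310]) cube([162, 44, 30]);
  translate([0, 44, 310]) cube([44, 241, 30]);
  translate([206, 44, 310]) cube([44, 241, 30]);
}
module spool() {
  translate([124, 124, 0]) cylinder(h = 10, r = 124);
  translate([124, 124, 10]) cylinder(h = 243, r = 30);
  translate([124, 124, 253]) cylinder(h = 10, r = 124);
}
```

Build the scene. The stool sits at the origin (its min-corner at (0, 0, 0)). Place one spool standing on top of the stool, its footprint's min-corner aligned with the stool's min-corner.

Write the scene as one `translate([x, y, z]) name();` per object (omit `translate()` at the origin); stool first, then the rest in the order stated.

stool();
translate([0, 0, 428]) spool();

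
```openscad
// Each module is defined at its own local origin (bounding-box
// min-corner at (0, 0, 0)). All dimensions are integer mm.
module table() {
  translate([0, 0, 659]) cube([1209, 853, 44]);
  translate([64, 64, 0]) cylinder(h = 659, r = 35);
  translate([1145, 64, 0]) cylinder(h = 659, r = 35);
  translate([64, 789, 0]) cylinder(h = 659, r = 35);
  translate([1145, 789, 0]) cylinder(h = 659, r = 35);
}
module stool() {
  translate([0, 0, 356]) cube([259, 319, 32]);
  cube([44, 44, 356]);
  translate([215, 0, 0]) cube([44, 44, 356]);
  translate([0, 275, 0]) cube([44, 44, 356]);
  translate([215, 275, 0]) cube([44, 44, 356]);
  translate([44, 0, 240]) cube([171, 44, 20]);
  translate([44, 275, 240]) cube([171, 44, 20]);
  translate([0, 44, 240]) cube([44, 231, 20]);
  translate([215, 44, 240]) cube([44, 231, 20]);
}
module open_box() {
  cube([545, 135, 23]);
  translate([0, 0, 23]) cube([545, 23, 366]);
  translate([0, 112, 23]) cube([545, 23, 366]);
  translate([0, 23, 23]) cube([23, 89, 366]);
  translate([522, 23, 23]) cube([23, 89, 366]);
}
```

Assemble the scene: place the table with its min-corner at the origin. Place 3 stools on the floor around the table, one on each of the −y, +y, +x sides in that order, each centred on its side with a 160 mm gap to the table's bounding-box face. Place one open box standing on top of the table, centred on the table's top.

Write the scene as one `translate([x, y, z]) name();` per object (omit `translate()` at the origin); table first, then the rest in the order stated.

table();
translate([475, -479, 0]) stool();
translate([475, 1013, 0]) stool();
translate([1369, 267, 0]) stool();
translate([332, 359, 703]) open_box();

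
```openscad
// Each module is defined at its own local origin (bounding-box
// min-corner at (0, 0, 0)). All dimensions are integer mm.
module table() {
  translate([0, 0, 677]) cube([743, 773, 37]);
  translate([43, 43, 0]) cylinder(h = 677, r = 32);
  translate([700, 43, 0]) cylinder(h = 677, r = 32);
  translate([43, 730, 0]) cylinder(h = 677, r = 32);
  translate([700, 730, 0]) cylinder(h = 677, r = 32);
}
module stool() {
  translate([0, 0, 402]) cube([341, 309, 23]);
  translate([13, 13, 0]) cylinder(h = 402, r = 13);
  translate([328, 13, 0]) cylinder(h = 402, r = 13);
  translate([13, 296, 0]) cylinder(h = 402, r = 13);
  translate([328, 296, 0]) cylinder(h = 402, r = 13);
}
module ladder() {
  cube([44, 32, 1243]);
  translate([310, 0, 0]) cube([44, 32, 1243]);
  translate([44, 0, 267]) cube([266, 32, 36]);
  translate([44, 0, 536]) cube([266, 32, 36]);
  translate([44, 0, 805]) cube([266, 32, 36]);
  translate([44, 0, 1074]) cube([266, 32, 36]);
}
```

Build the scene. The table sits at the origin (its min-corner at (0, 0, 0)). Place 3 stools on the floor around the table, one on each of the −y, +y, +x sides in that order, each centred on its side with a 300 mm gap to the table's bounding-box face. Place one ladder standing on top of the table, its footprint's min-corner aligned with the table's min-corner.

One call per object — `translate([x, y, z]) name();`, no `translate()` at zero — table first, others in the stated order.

table();
translate([201, -609, 0]) stool();
translate([201, 1073, 0]) stool();
translate([1043, 232, 0]) stool();
translate([0, 0, 714]) ladder();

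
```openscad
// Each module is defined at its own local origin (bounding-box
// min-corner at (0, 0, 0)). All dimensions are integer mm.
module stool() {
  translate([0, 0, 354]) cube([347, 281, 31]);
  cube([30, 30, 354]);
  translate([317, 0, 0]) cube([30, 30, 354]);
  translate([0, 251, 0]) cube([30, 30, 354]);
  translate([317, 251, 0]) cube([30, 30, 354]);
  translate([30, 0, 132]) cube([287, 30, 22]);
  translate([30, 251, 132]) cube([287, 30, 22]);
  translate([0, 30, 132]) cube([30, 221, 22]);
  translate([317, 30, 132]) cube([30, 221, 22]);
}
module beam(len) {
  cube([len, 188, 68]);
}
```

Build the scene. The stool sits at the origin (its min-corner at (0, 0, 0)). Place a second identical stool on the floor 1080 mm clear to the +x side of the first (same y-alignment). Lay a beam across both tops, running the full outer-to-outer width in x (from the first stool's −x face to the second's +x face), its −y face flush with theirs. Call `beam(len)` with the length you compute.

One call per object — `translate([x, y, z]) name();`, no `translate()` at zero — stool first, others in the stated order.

stool();
translate([1427, 0, 0]) stool();
translate([0, 0, 385]) beam(1774);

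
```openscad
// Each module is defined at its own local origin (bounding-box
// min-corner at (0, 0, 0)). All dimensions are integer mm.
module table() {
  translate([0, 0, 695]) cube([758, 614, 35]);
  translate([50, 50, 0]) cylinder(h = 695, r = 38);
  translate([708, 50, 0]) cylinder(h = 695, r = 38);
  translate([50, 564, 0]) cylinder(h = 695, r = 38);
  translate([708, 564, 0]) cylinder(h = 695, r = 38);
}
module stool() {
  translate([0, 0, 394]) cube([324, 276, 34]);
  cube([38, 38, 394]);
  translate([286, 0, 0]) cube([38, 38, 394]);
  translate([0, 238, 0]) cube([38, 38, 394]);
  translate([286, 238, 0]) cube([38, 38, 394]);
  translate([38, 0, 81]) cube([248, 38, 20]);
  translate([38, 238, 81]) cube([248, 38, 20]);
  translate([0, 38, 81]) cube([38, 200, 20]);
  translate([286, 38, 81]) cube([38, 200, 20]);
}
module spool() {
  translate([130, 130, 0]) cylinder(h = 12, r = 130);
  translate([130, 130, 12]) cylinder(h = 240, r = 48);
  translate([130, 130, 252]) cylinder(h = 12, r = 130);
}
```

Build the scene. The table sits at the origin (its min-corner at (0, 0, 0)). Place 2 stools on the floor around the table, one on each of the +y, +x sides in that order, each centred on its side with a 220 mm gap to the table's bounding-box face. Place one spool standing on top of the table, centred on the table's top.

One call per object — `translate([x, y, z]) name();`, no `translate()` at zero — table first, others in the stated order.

table();
translate([217, 834, 0]) stool();
translate([978, 169, 0]) stool();
translate([249, 177, 730]) spool();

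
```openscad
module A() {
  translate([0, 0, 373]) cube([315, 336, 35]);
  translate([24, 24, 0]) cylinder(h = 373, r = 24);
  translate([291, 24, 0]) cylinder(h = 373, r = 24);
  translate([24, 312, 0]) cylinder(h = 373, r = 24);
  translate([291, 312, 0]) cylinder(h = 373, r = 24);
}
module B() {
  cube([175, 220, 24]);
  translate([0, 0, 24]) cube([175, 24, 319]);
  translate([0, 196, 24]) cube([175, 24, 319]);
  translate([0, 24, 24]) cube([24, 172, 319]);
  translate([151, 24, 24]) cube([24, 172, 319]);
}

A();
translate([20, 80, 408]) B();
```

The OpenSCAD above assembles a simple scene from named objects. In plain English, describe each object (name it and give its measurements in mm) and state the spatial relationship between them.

A is a four-legged stool. The seat is a 315×336×35 mm slab whose top surface is at z = 408 mm; four round legs, each 48 mm in diameter, run from the floor (z = 0) to the underside of the seat, each leg's axis is inset half a diameter from the nearest pair of seat edges (so the leg's bounding box is flush with the corner).

B is an open-topped rectangular box: outside dimensions 175×220×343 mm, with a uniform wall and base thickness of 24 mm. The base is a full 175×220 slab on the floor; four walls sit on top of the base. The front and back walls (the −y and +y sides) span the full width; the two side walls fit between them.

The open box is on top of the stool.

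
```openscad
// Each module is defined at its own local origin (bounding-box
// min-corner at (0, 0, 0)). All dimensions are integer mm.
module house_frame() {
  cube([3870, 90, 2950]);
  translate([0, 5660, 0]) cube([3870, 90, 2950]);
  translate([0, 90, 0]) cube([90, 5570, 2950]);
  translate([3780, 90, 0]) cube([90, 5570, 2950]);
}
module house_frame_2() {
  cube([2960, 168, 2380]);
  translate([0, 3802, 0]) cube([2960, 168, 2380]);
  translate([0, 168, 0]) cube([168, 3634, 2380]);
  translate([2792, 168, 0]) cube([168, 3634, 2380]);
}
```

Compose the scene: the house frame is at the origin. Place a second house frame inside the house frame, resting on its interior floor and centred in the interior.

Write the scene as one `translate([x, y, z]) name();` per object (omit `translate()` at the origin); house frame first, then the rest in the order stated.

house_frame();
translate([455, 890, 0]) house_frame_2();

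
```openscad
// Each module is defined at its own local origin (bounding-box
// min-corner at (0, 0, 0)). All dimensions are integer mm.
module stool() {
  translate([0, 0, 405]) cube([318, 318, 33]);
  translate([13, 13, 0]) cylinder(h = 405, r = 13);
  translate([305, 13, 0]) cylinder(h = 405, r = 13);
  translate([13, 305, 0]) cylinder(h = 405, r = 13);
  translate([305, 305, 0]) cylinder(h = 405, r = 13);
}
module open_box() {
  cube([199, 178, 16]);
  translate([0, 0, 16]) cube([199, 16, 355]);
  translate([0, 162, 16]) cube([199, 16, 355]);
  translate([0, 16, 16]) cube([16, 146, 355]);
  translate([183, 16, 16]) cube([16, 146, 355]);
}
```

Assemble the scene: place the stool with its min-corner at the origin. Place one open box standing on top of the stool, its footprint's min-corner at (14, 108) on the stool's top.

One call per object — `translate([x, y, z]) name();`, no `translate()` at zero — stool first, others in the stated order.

stool();
translate([14, 108, 438]) open_box();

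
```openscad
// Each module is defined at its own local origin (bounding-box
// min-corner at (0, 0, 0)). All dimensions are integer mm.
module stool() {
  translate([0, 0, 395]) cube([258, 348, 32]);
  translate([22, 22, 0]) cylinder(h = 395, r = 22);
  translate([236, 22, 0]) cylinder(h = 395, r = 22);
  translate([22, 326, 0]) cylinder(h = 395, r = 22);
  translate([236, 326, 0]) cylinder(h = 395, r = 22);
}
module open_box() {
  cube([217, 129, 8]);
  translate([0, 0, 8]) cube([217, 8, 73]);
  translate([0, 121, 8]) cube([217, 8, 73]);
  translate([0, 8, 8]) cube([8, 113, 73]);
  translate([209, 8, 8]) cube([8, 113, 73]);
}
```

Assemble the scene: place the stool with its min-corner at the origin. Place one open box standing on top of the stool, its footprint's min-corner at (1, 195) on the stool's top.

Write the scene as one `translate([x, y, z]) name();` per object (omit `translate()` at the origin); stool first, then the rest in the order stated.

stool();
translate([1, 195, 427]) open_box();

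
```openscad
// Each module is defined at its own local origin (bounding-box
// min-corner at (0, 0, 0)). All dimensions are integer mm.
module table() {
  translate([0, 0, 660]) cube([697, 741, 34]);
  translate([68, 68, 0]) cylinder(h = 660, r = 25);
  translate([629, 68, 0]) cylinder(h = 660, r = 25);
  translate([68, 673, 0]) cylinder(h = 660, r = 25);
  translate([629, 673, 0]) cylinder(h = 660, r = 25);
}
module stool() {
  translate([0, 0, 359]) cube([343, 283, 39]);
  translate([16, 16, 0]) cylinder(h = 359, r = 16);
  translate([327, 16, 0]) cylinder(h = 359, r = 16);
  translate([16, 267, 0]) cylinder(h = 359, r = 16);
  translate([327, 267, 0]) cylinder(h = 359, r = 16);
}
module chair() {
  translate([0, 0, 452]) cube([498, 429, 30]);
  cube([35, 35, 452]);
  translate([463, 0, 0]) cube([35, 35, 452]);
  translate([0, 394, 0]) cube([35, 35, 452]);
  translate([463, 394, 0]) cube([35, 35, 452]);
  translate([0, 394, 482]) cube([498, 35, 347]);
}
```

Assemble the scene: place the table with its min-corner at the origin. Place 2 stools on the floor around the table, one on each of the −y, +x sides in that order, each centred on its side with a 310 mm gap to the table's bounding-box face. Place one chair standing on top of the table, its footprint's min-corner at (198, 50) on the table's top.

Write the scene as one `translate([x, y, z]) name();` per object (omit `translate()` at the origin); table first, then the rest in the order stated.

table();
translate([177, -593, 0]) stool();
translate([1007, 229, 0]) stool();
translate([198, 50, 694]) chair();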